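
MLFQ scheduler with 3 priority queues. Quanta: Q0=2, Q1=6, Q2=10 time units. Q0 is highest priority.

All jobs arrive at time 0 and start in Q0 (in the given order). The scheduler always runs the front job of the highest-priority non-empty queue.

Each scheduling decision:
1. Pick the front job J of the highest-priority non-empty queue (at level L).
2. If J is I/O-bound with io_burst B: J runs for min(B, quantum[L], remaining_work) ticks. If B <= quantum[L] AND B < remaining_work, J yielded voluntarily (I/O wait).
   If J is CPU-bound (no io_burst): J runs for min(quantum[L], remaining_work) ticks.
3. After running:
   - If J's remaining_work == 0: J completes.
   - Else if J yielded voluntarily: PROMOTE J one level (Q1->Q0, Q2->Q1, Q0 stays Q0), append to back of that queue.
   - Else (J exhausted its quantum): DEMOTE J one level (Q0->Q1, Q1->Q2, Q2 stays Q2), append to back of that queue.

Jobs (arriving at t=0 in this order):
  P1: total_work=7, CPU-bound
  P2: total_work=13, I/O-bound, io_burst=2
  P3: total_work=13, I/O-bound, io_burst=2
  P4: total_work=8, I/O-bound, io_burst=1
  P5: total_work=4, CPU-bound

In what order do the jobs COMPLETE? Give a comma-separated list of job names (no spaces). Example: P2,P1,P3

Answer: P2,P3,P4,P1,P5

Derivation:
t=0-2: P1@Q0 runs 2, rem=5, quantum used, demote→Q1. Q0=[P2,P3,P4,P5] Q1=[P1] Q2=[]
t=2-4: P2@Q0 runs 2, rem=11, I/O yield, promote→Q0. Q0=[P3,P4,P5,P2] Q1=[P1] Q2=[]
t=4-6: P3@Q0 runs 2, rem=11, I/O yield, promote→Q0. Q0=[P4,P5,P2,P3] Q1=[P1] Q2=[]
t=6-7: P4@Q0 runs 1, rem=7, I/O yield, promote→Q0. Q0=[P5,P2,P3,P4] Q1=[P1] Q2=[]
t=7-9: P5@Q0 runs 2, rem=2, quantum used, demote→Q1. Q0=[P2,P3,P4] Q1=[P1,P5] Q2=[]
t=9-11: P2@Q0 runs 2, rem=9, I/O yield, promote→Q0. Q0=[P3,P4,P2] Q1=[P1,P5] Q2=[]
t=11-13: P3@Q0 runs 2, rem=9, I/O yield, promote→Q0. Q0=[P4,P2,P3] Q1=[P1,P5] Q2=[]
t=13-14: P4@Q0 runs 1, rem=6, I/O yield, promote→Q0. Q0=[P2,P3,P4] Q1=[P1,P5] Q2=[]
t=14-16: P2@Q0 runs 2, rem=7, I/O yield, promote→Q0. Q0=[P3,P4,P2] Q1=[P1,P5] Q2=[]
t=16-18: P3@Q0 runs 2, rem=7, I/O yield, promote→Q0. Q0=[P4,P2,P3] Q1=[P1,P5] Q2=[]
t=18-19: P4@Q0 runs 1, rem=5, I/O yield, promote→Q0. Q0=[P2,P3,P4] Q1=[P1,P5] Q2=[]
t=19-21: P2@Q0 runs 2, rem=5, I/O yield, promote→Q0. Q0=[P3,P4,P2] Q1=[P1,P5] Q2=[]
t=21-23: P3@Q0 runs 2, rem=5, I/O yield, promote→Q0. Q0=[P4,P2,P3] Q1=[P1,P5] Q2=[]
t=23-24: P4@Q0 runs 1, rem=4, I/O yield, promote→Q0. Q0=[P2,P3,P4] Q1=[P1,P5] Q2=[]
t=24-26: P2@Q0 runs 2, rem=3, I/O yield, promote→Q0. Q0=[P3,P4,P2] Q1=[P1,P5] Q2=[]
t=26-28: P3@Q0 runs 2, rem=3, I/O yield, promote→Q0. Q0=[P4,P2,P3] Q1=[P1,P5] Q2=[]
t=28-29: P4@Q0 runs 1, rem=3, I/O yield, promote→Q0. Q0=[P2,P3,P4] Q1=[P1,P5] Q2=[]
t=29-31: P2@Q0 runs 2, rem=1, I/O yield, promote→Q0. Q0=[P3,P4,P2] Q1=[P1,P5] Q2=[]
t=31-33: P3@Q0 runs 2, rem=1, I/O yield, promote→Q0. Q0=[P4,P2,P3] Q1=[P1,P5] Q2=[]
t=33-34: P4@Q0 runs 1, rem=2, I/O yield, promote→Q0. Q0=[P2,P3,P4] Q1=[P1,P5] Q2=[]
t=34-35: P2@Q0 runs 1, rem=0, completes. Q0=[P3,P4] Q1=[P1,P5] Q2=[]
t=35-36: P3@Q0 runs 1, rem=0, completes. Q0=[P4] Q1=[P1,P5] Q2=[]
t=36-37: P4@Q0 runs 1, rem=1, I/O yield, promote→Q0. Q0=[P4] Q1=[P1,P5] Q2=[]
t=37-38: P4@Q0 runs 1, rem=0, completes. Q0=[] Q1=[P1,P5] Q2=[]
t=38-43: P1@Q1 runs 5, rem=0, completes. Q0=[] Q1=[P5] Q2=[]
t=43-45: P5@Q1 runs 2, rem=0, completes. Q0=[] Q1=[] Q2=[]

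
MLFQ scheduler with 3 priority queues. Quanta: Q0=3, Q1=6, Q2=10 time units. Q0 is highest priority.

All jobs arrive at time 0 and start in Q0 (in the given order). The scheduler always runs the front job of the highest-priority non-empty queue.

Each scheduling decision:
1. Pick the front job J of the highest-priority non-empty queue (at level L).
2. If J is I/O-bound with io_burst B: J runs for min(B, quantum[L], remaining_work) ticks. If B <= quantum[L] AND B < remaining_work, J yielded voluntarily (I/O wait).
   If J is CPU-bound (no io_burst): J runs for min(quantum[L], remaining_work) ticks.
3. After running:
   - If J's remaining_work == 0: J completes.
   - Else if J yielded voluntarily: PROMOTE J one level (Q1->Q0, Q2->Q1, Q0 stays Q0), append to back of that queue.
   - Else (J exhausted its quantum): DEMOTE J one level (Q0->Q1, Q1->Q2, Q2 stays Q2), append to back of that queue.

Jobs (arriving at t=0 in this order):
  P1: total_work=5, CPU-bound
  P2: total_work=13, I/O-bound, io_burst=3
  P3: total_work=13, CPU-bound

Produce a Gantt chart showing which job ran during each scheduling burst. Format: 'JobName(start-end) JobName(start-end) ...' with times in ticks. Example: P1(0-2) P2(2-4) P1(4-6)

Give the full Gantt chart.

t=0-3: P1@Q0 runs 3, rem=2, quantum used, demote→Q1. Q0=[P2,P3] Q1=[P1] Q2=[]
t=3-6: P2@Q0 runs 3, rem=10, I/O yield, promote→Q0. Q0=[P3,P2] Q1=[P1] Q2=[]
t=6-9: P3@Q0 runs 3, rem=10, quantum used, demote→Q1. Q0=[P2] Q1=[P1,P3] Q2=[]
t=9-12: P2@Q0 runs 3, rem=7, I/O yield, promote→Q0. Q0=[P2] Q1=[P1,P3] Q2=[]
t=12-15: P2@Q0 runs 3, rem=4, I/O yield, promote→Q0. Q0=[P2] Q1=[P1,P3] Q2=[]
t=15-18: P2@Q0 runs 3, rem=1, I/O yield, promote→Q0. Q0=[P2] Q1=[P1,P3] Q2=[]
t=18-19: P2@Q0 runs 1, rem=0, completes. Q0=[] Q1=[P1,P3] Q2=[]
t=19-21: P1@Q1 runs 2, rem=0, completes. Q0=[] Q1=[P3] Q2=[]
t=21-27: P3@Q1 runs 6, rem=4, quantum used, demote→Q2. Q0=[] Q1=[] Q2=[P3]
t=27-31: P3@Q2 runs 4, rem=0, completes. Q0=[] Q1=[] Q2=[]

Answer: P1(0-3) P2(3-6) P3(6-9) P2(9-12) P2(12-15) P2(15-18) P2(18-19) P1(19-21) P3(21-27) P3(27-31)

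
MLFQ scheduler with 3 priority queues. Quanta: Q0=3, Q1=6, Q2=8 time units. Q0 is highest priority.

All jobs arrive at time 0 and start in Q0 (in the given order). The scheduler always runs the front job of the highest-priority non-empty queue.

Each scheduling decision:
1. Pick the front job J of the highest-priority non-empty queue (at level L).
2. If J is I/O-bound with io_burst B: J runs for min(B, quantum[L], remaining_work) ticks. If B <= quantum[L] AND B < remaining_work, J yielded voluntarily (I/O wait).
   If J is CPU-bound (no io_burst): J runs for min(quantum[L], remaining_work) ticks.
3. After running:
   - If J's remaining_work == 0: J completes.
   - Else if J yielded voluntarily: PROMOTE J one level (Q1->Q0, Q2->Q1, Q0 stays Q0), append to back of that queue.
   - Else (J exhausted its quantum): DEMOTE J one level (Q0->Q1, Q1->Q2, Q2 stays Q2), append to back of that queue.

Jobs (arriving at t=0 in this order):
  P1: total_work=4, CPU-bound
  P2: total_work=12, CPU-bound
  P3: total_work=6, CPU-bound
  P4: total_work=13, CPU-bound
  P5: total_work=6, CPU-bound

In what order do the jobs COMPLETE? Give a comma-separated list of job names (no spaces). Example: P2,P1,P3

t=0-3: P1@Q0 runs 3, rem=1, quantum used, demote→Q1. Q0=[P2,P3,P4,P5] Q1=[P1] Q2=[]
t=3-6: P2@Q0 runs 3, rem=9, quantum used, demote→Q1. Q0=[P3,P4,P5] Q1=[P1,P2] Q2=[]
t=6-9: P3@Q0 runs 3, rem=3, quantum used, demote→Q1. Q0=[P4,P5] Q1=[P1,P2,P3] Q2=[]
t=9-12: P4@Q0 runs 3, rem=10, quantum used, demote→Q1. Q0=[P5] Q1=[P1,P2,P3,P4] Q2=[]
t=12-15: P5@Q0 runs 3, rem=3, quantum used, demote→Q1. Q0=[] Q1=[P1,P2,P3,P4,P5] Q2=[]
t=15-16: P1@Q1 runs 1, rem=0, completes. Q0=[] Q1=[P2,P3,P4,P5] Q2=[]
t=16-22: P2@Q1 runs 6, rem=3, quantum used, demote→Q2. Q0=[] Q1=[P3,P4,P5] Q2=[P2]
t=22-25: P3@Q1 runs 3, rem=0, completes. Q0=[] Q1=[P4,P5] Q2=[P2]
t=25-31: P4@Q1 runs 6, rem=4, quantum used, demote→Q2. Q0=[] Q1=[P5] Q2=[P2,P4]
t=31-34: P5@Q1 runs 3, rem=0, completes. Q0=[] Q1=[] Q2=[P2,P4]
t=34-37: P2@Q2 runs 3, rem=0, completes. Q0=[] Q1=[] Q2=[P4]
t=37-41: P4@Q2 runs 4, rem=0, completes. Q0=[] Q1=[] Q2=[]

Answer: P1,P3,P5,P2,P4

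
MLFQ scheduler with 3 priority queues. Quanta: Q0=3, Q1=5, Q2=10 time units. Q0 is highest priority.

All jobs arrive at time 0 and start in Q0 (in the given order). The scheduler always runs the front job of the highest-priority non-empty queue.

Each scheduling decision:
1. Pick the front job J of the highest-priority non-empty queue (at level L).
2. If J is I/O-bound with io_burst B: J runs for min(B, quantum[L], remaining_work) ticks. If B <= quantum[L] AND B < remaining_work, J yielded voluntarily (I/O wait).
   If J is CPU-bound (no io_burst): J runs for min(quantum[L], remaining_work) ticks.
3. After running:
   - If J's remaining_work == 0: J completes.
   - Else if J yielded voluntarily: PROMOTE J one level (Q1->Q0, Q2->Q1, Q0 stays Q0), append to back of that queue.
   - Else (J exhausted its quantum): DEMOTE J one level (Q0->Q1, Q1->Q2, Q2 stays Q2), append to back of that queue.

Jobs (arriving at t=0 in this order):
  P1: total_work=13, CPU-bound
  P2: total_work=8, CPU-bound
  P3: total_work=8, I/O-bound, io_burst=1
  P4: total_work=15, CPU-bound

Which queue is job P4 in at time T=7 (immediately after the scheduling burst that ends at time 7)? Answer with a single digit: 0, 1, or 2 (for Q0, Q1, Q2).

t=0-3: P1@Q0 runs 3, rem=10, quantum used, demote→Q1. Q0=[P2,P3,P4] Q1=[P1] Q2=[]
t=3-6: P2@Q0 runs 3, rem=5, quantum used, demote→Q1. Q0=[P3,P4] Q1=[P1,P2] Q2=[]
t=6-7: P3@Q0 runs 1, rem=7, I/O yield, promote→Q0. Q0=[P4,P3] Q1=[P1,P2] Q2=[]
t=7-10: P4@Q0 runs 3, rem=12, quantum used, demote→Q1. Q0=[P3] Q1=[P1,P2,P4] Q2=[]
t=10-11: P3@Q0 runs 1, rem=6, I/O yield, promote→Q0. Q0=[P3] Q1=[P1,P2,P4] Q2=[]
t=11-12: P3@Q0 runs 1, rem=5, I/O yield, promote→Q0. Q0=[P3] Q1=[P1,P2,P4] Q2=[]
t=12-13: P3@Q0 runs 1, rem=4, I/O yield, promote→Q0. Q0=[P3] Q1=[P1,P2,P4] Q2=[]
t=13-14: P3@Q0 runs 1, rem=3, I/O yield, promote→Q0. Q0=[P3] Q1=[P1,P2,P4] Q2=[]
t=14-15: P3@Q0 runs 1, rem=2, I/O yield, promote→Q0. Q0=[P3] Q1=[P1,P2,P4] Q2=[]
t=15-16: P3@Q0 runs 1, rem=1, I/O yield, promote→Q0. Q0=[P3] Q1=[P1,P2,P4] Q2=[]
t=16-17: P3@Q0 runs 1, rem=0, completes. Q0=[] Q1=[P1,P2,P4] Q2=[]
t=17-22: P1@Q1 runs 5, rem=5, quantum used, demote→Q2. Q0=[] Q1=[P2,P4] Q2=[P1]
t=22-27: P2@Q1 runs 5, rem=0, completes. Q0=[] Q1=[P4] Q2=[P1]
t=27-32: P4@Q1 runs 5, rem=7, quantum used, demote→Q2. Q0=[] Q1=[] Q2=[P1,P4]
t=32-37: P1@Q2 runs 5, rem=0, completes. Q0=[] Q1=[] Q2=[P4]
t=37-44: P4@Q2 runs 7, rem=0, completes. Q0=[] Q1=[] Q2=[]

Answer: 0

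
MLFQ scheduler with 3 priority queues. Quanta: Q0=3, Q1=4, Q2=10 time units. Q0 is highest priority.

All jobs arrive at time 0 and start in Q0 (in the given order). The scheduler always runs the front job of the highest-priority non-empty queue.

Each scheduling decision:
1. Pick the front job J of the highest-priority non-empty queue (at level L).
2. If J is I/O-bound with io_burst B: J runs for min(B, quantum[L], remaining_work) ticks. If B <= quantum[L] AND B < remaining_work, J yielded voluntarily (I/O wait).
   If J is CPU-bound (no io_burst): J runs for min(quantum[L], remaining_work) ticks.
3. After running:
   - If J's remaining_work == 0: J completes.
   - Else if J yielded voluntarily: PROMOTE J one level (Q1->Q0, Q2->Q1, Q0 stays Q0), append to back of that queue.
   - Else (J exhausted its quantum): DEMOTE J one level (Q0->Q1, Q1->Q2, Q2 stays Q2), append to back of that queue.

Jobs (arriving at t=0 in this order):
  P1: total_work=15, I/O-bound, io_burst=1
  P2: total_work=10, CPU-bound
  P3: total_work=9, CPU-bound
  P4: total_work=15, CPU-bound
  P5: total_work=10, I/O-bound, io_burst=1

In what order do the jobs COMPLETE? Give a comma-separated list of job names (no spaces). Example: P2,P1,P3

Answer: P5,P1,P2,P3,P4

Derivation:
t=0-1: P1@Q0 runs 1, rem=14, I/O yield, promote→Q0. Q0=[P2,P3,P4,P5,P1] Q1=[] Q2=[]
t=1-4: P2@Q0 runs 3, rem=7, quantum used, demote→Q1. Q0=[P3,P4,P5,P1] Q1=[P2] Q2=[]
t=4-7: P3@Q0 runs 3, rem=6, quantum used, demote→Q1. Q0=[P4,P5,P1] Q1=[P2,P3] Q2=[]
t=7-10: P4@Q0 runs 3, rem=12, quantum used, demote→Q1. Q0=[P5,P1] Q1=[P2,P3,P4] Q2=[]
t=10-11: P5@Q0 runs 1, rem=9, I/O yield, promote→Q0. Q0=[P1,P5] Q1=[P2,P3,P4] Q2=[]
t=11-12: P1@Q0 runs 1, rem=13, I/O yield, promote→Q0. Q0=[P5,P1] Q1=[P2,P3,P4] Q2=[]
t=12-13: P5@Q0 runs 1, rem=8, I/O yield, promote→Q0. Q0=[P1,P5] Q1=[P2,P3,P4] Q2=[]
t=13-14: P1@Q0 runs 1, rem=12, I/O yield, promote→Q0. Q0=[P5,P1] Q1=[P2,P3,P4] Q2=[]
t=14-15: P5@Q0 runs 1, rem=7, I/O yield, promote→Q0. Q0=[P1,P5] Q1=[P2,P3,P4] Q2=[]
t=15-16: P1@Q0 runs 1, rem=11, I/O yield, promote→Q0. Q0=[P5,P1] Q1=[P2,P3,P4] Q2=[]
t=16-17: P5@Q0 runs 1, rem=6, I/O yield, promote→Q0. Q0=[P1,P5] Q1=[P2,P3,P4] Q2=[]
t=17-18: P1@Q0 runs 1, rem=10, I/O yield, promote→Q0. Q0=[P5,P1] Q1=[P2,P3,P4] Q2=[]
t=18-19: P5@Q0 runs 1, rem=5, I/O yield, promote→Q0. Q0=[P1,P5] Q1=[P2,P3,P4] Q2=[]
t=19-20: P1@Q0 runs 1, rem=9, I/O yield, promote→Q0. Q0=[P5,P1] Q1=[P2,P3,P4] Q2=[]
t=20-21: P5@Q0 runs 1, rem=4, I/O yield, promote→Q0. Q0=[P1,P5] Q1=[P2,P3,P4] Q2=[]
t=21-22: P1@Q0 runs 1, rem=8, I/O yield, promote→Q0. Q0=[P5,P1] Q1=[P2,P3,P4] Q2=[]
t=22-23: P5@Q0 runs 1, rem=3, I/O yield, promote→Q0. Q0=[P1,P5] Q1=[P2,P3,P4] Q2=[]
t=23-24: P1@Q0 runs 1, rem=7, I/O yield, promote→Q0. Q0=[P5,P1] Q1=[P2,P3,P4] Q2=[]
t=24-25: P5@Q0 runs 1, rem=2, I/O yield, promote→Q0. Q0=[P1,P5] Q1=[P2,P3,P4] Q2=[]
t=25-26: P1@Q0 runs 1, rem=6, I/O yield, promote→Q0. Q0=[P5,P1] Q1=[P2,P3,P4] Q2=[]
t=26-27: P5@Q0 runs 1, rem=1, I/O yield, promote→Q0. Q0=[P1,P5] Q1=[P2,P3,P4] Q2=[]
t=27-28: P1@Q0 runs 1, rem=5, I/O yield, promote→Q0. Q0=[P5,P1] Q1=[P2,P3,P4] Q2=[]
t=28-29: P5@Q0 runs 1, rem=0, completes. Q0=[P1] Q1=[P2,P3,P4] Q2=[]
t=29-30: P1@Q0 runs 1, rem=4, I/O yield, promote→Q0. Q0=[P1] Q1=[P2,P3,P4] Q2=[]
t=30-31: P1@Q0 runs 1, rem=3, I/O yield, promote→Q0. Q0=[P1] Q1=[P2,P3,P4] Q2=[]
t=31-32: P1@Q0 runs 1, rem=2, I/O yield, promote→Q0. Q0=[P1] Q1=[P2,P3,P4] Q2=[]
t=32-33: P1@Q0 runs 1, rem=1, I/O yield, promote→Q0. Q0=[P1] Q1=[P2,P3,P4] Q2=[]
t=33-34: P1@Q0 runs 1, rem=0, completes. Q0=[] Q1=[P2,P3,P4] Q2=[]
t=34-38: P2@Q1 runs 4, rem=3, quantum used, demote→Q2. Q0=[] Q1=[P3,P4] Q2=[P2]
t=38-42: P3@Q1 runs 4, rem=2, quantum used, demote→Q2. Q0=[] Q1=[P4] Q2=[P2,P3]
t=42-46: P4@Q1 runs 4, rem=8, quantum used, demote→Q2. Q0=[] Q1=[] Q2=[P2,P3,P4]
t=46-49: P2@Q2 runs 3, rem=0, completes. Q0=[] Q1=[] Q2=[P3,P4]
t=49-51: P3@Q2 runs 2, rem=0, completes. Q0=[] Q1=[] Q2=[P4]
t=51-59: P4@Q2 runs 8, rem=0, completes. Q0=[] Q1=[] Q2=[]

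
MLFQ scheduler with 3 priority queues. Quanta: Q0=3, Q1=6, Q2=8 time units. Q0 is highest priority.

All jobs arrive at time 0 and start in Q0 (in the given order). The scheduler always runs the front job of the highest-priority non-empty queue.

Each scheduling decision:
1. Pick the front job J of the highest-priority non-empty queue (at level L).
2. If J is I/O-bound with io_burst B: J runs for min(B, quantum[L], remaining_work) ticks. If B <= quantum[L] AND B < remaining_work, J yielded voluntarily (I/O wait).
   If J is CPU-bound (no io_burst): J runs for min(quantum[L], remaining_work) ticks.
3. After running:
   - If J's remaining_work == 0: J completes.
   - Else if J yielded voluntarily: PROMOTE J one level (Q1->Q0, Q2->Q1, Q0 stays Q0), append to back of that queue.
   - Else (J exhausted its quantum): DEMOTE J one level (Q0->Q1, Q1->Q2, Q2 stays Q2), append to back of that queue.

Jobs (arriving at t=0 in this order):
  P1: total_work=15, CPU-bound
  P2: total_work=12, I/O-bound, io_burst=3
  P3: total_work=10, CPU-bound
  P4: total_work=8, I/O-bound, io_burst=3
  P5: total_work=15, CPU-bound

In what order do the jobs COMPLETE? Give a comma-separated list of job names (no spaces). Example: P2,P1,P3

t=0-3: P1@Q0 runs 3, rem=12, quantum used, demote→Q1. Q0=[P2,P3,P4,P5] Q1=[P1] Q2=[]
t=3-6: P2@Q0 runs 3, rem=9, I/O yield, promote→Q0. Q0=[P3,P4,P5,P2] Q1=[P1] Q2=[]
t=6-9: P3@Q0 runs 3, rem=7, quantum used, demote→Q1. Q0=[P4,P5,P2] Q1=[P1,P3] Q2=[]
t=9-12: P4@Q0 runs 3, rem=5, I/O yield, promote→Q0. Q0=[P5,P2,P4] Q1=[P1,P3] Q2=[]
t=12-15: P5@Q0 runs 3, rem=12, quantum used, demote→Q1. Q0=[P2,P4] Q1=[P1,P3,P5] Q2=[]
t=15-18: P2@Q0 runs 3, rem=6, I/O yield, promote→Q0. Q0=[P4,P2] Q1=[P1,P3,P5] Q2=[]
t=18-21: P4@Q0 runs 3, rem=2, I/O yield, promote→Q0. Q0=[P2,P4] Q1=[P1,P3,P5] Q2=[]
t=21-24: P2@Q0 runs 3, rem=3, I/O yield, promote→Q0. Q0=[P4,P2] Q1=[P1,P3,P5] Q2=[]
t=24-26: P4@Q0 runs 2, rem=0, completes. Q0=[P2] Q1=[P1,P3,P5] Q2=[]
t=26-29: P2@Q0 runs 3, rem=0, completes. Q0=[] Q1=[P1,P3,P5] Q2=[]
t=29-35: P1@Q1 runs 6, rem=6, quantum used, demote→Q2. Q0=[] Q1=[P3,P5] Q2=[P1]
t=35-41: P3@Q1 runs 6, rem=1, quantum used, demote→Q2. Q0=[] Q1=[P5] Q2=[P1,P3]
t=41-47: P5@Q1 runs 6, rem=6, quantum used, demote→Q2. Q0=[] Q1=[] Q2=[P1,P3,P5]
t=47-53: P1@Q2 runs 6, rem=0, completes. Q0=[] Q1=[] Q2=[P3,P5]
t=53-54: P3@Q2 runs 1, rem=0, completes. Q0=[] Q1=[] Q2=[P5]
t=54-60: P5@Q2 runs 6, rem=0, completes. Q0=[] Q1=[] Q2=[]

Answer: P4,P2,P1,P3,P5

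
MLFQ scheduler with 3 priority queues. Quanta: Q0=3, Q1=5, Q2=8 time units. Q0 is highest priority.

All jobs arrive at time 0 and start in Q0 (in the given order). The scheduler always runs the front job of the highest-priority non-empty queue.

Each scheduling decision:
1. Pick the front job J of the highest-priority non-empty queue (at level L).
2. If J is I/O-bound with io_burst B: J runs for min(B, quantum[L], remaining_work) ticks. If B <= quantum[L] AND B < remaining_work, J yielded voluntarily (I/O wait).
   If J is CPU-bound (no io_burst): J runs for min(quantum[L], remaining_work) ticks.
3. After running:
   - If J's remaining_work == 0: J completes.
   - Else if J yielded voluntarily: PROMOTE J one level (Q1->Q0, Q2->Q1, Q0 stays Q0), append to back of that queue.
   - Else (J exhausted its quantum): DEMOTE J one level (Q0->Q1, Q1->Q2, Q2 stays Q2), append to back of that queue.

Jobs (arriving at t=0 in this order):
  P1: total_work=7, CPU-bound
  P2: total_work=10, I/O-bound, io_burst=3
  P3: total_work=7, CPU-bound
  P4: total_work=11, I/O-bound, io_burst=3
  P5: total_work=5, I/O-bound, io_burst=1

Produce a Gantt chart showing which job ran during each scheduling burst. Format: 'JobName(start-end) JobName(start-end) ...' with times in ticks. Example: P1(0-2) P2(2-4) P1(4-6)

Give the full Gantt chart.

Answer: P1(0-3) P2(3-6) P3(6-9) P4(9-12) P5(12-13) P2(13-16) P4(16-19) P5(19-20) P2(20-23) P4(23-26) P5(26-27) P2(27-28) P4(28-30) P5(30-31) P5(31-32) P1(32-36) P3(36-40)

Derivation:
t=0-3: P1@Q0 runs 3, rem=4, quantum used, demote→Q1. Q0=[P2,P3,P4,P5] Q1=[P1] Q2=[]
t=3-6: P2@Q0 runs 3, rem=7, I/O yield, promote→Q0. Q0=[P3,P4,P5,P2] Q1=[P1] Q2=[]
t=6-9: P3@Q0 runs 3, rem=4, quantum used, demote→Q1. Q0=[P4,P5,P2] Q1=[P1,P3] Q2=[]
t=9-12: P4@Q0 runs 3, rem=8, I/O yield, promote→Q0. Q0=[P5,P2,P4] Q1=[P1,P3] Q2=[]
t=12-13: P5@Q0 runs 1, rem=4, I/O yield, promote→Q0. Q0=[P2,P4,P5] Q1=[P1,P3] Q2=[]
t=13-16: P2@Q0 runs 3, rem=4, I/O yield, promote→Q0. Q0=[P4,P5,P2] Q1=[P1,P3] Q2=[]
t=16-19: P4@Q0 runs 3, rem=5, I/O yield, promote→Q0. Q0=[P5,P2,P4] Q1=[P1,P3] Q2=[]
t=19-20: P5@Q0 runs 1, rem=3, I/O yield, promote→Q0. Q0=[P2,P4,P5] Q1=[P1,P3] Q2=[]
t=20-23: P2@Q0 runs 3, rem=1, I/O yield, promote→Q0. Q0=[P4,P5,P2] Q1=[P1,P3] Q2=[]
t=23-26: P4@Q0 runs 3, rem=2, I/O yield, promote→Q0. Q0=[P5,P2,P4] Q1=[P1,P3] Q2=[]
t=26-27: P5@Q0 runs 1, rem=2, I/O yield, promote→Q0. Q0=[P2,P4,P5] Q1=[P1,P3] Q2=[]
t=27-28: P2@Q0 runs 1, rem=0, completes. Q0=[P4,P5] Q1=[P1,P3] Q2=[]
t=28-30: P4@Q0 runs 2, rem=0, completes. Q0=[P5] Q1=[P1,P3] Q2=[]
t=30-31: P5@Q0 runs 1, rem=1, I/O yield, promote→Q0. Q0=[P5] Q1=[P1,P3] Q2=[]
t=31-32: P5@Q0 runs 1, rem=0, completes. Q0=[] Q1=[P1,P3] Q2=[]
t=32-36: P1@Q1 runs 4, rem=0, completes. Q0=[] Q1=[P3] Q2=[]
t=36-40: P3@Q1 runs 4, rem=0, completes. Q0=[] Q1=[] Q2=[]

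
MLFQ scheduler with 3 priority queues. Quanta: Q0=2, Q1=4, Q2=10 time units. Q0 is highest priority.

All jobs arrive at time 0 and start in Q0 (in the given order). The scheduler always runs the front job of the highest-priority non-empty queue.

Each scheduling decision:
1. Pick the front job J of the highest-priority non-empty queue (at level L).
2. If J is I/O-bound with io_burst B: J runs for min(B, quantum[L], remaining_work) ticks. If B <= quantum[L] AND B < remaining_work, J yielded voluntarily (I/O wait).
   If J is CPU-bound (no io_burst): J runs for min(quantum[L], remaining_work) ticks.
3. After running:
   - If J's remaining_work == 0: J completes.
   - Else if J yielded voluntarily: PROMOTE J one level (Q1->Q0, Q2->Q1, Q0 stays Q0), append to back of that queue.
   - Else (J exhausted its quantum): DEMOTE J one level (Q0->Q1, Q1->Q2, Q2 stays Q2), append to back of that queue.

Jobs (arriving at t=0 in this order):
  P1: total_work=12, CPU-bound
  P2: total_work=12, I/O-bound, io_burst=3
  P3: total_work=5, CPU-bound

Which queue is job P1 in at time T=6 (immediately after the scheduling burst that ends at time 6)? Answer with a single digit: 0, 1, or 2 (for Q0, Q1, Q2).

Answer: 1

Derivation:
t=0-2: P1@Q0 runs 2, rem=10, quantum used, demote→Q1. Q0=[P2,P3] Q1=[P1] Q2=[]
t=2-4: P2@Q0 runs 2, rem=10, quantum used, demote→Q1. Q0=[P3] Q1=[P1,P2] Q2=[]
t=4-6: P3@Q0 runs 2, rem=3, quantum used, demote→Q1. Q0=[] Q1=[P1,P2,P3] Q2=[]
t=6-10: P1@Q1 runs 4, rem=6, quantum used, demote→Q2. Q0=[] Q1=[P2,P3] Q2=[P1]
t=10-13: P2@Q1 runs 3, rem=7, I/O yield, promote→Q0. Q0=[P2] Q1=[P3] Q2=[P1]
t=13-15: P2@Q0 runs 2, rem=5, quantum used, demote→Q1. Q0=[] Q1=[P3,P2] Q2=[P1]
t=15-18: P3@Q1 runs 3, rem=0, completes. Q0=[] Q1=[P2] Q2=[P1]
t=18-21: P2@Q1 runs 3, rem=2, I/O yield, promote→Q0. Q0=[P2] Q1=[] Q2=[P1]
t=21-23: P2@Q0 runs 2, rem=0, completes. Q0=[] Q1=[] Q2=[P1]
t=23-29: P1@Q2 runs 6, rem=0, completes. Q0=[] Q1=[] Q2=[]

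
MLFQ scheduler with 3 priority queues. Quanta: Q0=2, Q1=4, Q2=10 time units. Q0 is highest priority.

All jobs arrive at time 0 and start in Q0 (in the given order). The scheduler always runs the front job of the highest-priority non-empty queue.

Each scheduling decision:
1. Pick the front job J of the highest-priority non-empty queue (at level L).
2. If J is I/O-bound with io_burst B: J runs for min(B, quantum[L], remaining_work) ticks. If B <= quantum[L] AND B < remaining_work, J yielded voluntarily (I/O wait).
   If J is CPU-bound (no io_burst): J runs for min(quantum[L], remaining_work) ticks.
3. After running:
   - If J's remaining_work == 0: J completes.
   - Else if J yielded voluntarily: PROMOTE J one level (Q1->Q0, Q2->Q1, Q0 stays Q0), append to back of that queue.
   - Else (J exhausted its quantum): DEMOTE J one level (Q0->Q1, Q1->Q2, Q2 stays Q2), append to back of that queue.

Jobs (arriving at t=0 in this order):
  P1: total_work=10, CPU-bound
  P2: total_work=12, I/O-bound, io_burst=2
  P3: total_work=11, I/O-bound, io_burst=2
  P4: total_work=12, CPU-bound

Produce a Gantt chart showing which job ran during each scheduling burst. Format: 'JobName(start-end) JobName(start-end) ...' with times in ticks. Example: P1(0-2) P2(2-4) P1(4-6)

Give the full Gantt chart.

t=0-2: P1@Q0 runs 2, rem=8, quantum used, demote→Q1. Q0=[P2,P3,P4] Q1=[P1] Q2=[]
t=2-4: P2@Q0 runs 2, rem=10, I/O yield, promote→Q0. Q0=[P3,P4,P2] Q1=[P1] Q2=[]
t=4-6: P3@Q0 runs 2, rem=9, I/O yield, promote→Q0. Q0=[P4,P2,P3] Q1=[P1] Q2=[]
t=6-8: P4@Q0 runs 2, rem=10, quantum used, demote→Q1. Q0=[P2,P3] Q1=[P1,P4] Q2=[]
t=8-10: P2@Q0 runs 2, rem=8, I/O yield, promote→Q0. Q0=[P3,P2] Q1=[P1,P4] Q2=[]
t=10-12: P3@Q0 runs 2, rem=7, I/O yield, promote→Q0. Q0=[P2,P3] Q1=[P1,P4] Q2=[]
t=12-14: P2@Q0 runs 2, rem=6, I/O yield, promote→Q0. Q0=[P3,P2] Q1=[P1,P4] Q2=[]
t=14-16: P3@Q0 runs 2, rem=5, I/O yield, promote→Q0. Q0=[P2,P3] Q1=[P1,P4] Q2=[]
t=16-18: P2@Q0 runs 2, rem=4, I/O yield, promote→Q0. Q0=[P3,P2] Q1=[P1,P4] Q2=[]
t=18-20: P3@Q0 runs 2, rem=3, I/O yield, promote→Q0. Q0=[P2,P3] Q1=[P1,P4] Q2=[]
t=20-22: P2@Q0 runs 2, rem=2, I/O yield, promote→Q0. Q0=[P3,P2] Q1=[P1,P4] Q2=[]
t=22-24: P3@Q0 runs 2, rem=1, I/O yield, promote→Q0. Q0=[P2,P3] Q1=[P1,P4] Q2=[]
t=24-26: P2@Q0 runs 2, rem=0, completes. Q0=[P3] Q1=[P1,P4] Q2=[]
t=26-27: P3@Q0 runs 1, rem=0, completes. Q0=[] Q1=[P1,P4] Q2=[]
t=27-31: P1@Q1 runs 4, rem=4, quantum used, demote→Q2. Q0=[] Q1=[P4] Q2=[P1]
t=31-35: P4@Q1 runs 4, rem=6, quantum used, demote→Q2. Q0=[] Q1=[] Q2=[P1,P4]
t=35-39: P1@Q2 runs 4, rem=0, completes. Q0=[] Q1=[] Q2=[P4]
t=39-45: P4@Q2 runs 6, rem=0, completes. Q0=[] Q1=[] Q2=[]

Answer: P1(0-2) P2(2-4) P3(4-6) P4(6-8) P2(8-10) P3(10-12) P2(12-14) P3(14-16) P2(16-18) P3(18-20) P2(20-22) P3(22-24) P2(24-26) P3(26-27) P1(27-31) P4(31-35) P1(35-39) P4(39-45)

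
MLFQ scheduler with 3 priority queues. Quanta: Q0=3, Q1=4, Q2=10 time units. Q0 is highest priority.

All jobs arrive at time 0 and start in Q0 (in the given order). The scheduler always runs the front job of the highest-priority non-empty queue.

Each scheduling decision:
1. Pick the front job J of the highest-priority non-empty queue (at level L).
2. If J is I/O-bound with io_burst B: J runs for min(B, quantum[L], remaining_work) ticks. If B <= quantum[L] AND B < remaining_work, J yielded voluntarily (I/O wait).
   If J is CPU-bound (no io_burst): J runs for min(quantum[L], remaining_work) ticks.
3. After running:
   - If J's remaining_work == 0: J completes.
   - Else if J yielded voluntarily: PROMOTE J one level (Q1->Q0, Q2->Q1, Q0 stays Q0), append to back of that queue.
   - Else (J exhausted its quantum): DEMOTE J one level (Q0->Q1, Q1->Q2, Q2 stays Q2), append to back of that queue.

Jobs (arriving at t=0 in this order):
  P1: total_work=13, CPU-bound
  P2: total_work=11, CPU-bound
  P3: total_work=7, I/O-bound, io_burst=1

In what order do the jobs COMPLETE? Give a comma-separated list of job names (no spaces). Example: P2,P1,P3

Answer: P3,P1,P2

Derivation:
t=0-3: P1@Q0 runs 3, rem=10, quantum used, demote→Q1. Q0=[P2,P3] Q1=[P1] Q2=[]
t=3-6: P2@Q0 runs 3, rem=8, quantum used, demote→Q1. Q0=[P3] Q1=[P1,P2] Q2=[]
t=6-7: P3@Q0 runs 1, rem=6, I/O yield, promote→Q0. Q0=[P3] Q1=[P1,P2] Q2=[]
t=7-8: P3@Q0 runs 1, rem=5, I/O yield, promote→Q0. Q0=[P3] Q1=[P1,P2] Q2=[]
t=8-9: P3@Q0 runs 1, rem=4, I/O yield, promote→Q0. Q0=[P3] Q1=[P1,P2] Q2=[]
t=9-10: P3@Q0 runs 1, rem=3, I/O yield, promote→Q0. Q0=[P3] Q1=[P1,P2] Q2=[]
t=10-11: P3@Q0 runs 1, rem=2, I/O yield, promote→Q0. Q0=[P3] Q1=[P1,P2] Q2=[]
t=11-12: P3@Q0 runs 1, rem=1, I/O yield, promote→Q0. Q0=[P3] Q1=[P1,P2] Q2=[]
t=12-13: P3@Q0 runs 1, rem=0, completes. Q0=[] Q1=[P1,P2] Q2=[]
t=13-17: P1@Q1 runs 4, rem=6, quantum used, demote→Q2. Q0=[] Q1=[P2] Q2=[P1]
t=17-21: P2@Q1 runs 4, rem=4, quantum used, demote→Q2. Q0=[] Q1=[] Q2=[P1,P2]
t=21-27: P1@Q2 runs 6, rem=0, completes. Q0=[] Q1=[] Q2=[P2]
t=27-31: P2@Q2 runs 4, rem=0, completes. Q0=[] Q1=[] Q2=[]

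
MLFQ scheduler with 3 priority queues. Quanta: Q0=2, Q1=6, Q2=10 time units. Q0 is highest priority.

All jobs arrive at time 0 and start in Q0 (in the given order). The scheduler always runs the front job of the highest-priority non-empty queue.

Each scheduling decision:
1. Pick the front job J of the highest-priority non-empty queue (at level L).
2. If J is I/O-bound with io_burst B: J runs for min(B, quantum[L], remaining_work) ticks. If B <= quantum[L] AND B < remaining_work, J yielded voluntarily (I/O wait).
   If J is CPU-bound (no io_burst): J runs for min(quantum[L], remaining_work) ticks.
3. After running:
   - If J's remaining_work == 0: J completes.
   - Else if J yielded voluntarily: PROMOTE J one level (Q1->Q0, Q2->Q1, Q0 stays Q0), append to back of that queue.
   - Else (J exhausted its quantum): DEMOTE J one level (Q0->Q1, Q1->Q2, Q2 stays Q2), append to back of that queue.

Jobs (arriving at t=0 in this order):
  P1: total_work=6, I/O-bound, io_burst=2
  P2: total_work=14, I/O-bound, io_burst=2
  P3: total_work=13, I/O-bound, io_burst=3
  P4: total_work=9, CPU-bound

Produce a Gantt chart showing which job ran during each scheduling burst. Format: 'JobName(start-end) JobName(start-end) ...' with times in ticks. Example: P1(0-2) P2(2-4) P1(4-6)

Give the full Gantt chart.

t=0-2: P1@Q0 runs 2, rem=4, I/O yield, promote→Q0. Q0=[P2,P3,P4,P1] Q1=[] Q2=[]
t=2-4: P2@Q0 runs 2, rem=12, I/O yield, promote→Q0. Q0=[P3,P4,P1,P2] Q1=[] Q2=[]
t=4-6: P3@Q0 runs 2, rem=11, quantum used, demote→Q1. Q0=[P4,P1,P2] Q1=[P3] Q2=[]
t=6-8: P4@Q0 runs 2, rem=7, quantum used, demote→Q1. Q0=[P1,P2] Q1=[P3,P4] Q2=[]
t=8-10: P1@Q0 runs 2, rem=2, I/O yield, promote→Q0. Q0=[P2,P1] Q1=[P3,P4] Q2=[]
t=10-12: P2@Q0 runs 2, rem=10, I/O yield, promote→Q0. Q0=[P1,P2] Q1=[P3,P4] Q2=[]
t=12-14: P1@Q0 runs 2, rem=0, completes. Q0=[P2] Q1=[P3,P4] Q2=[]
t=14-16: P2@Q0 runs 2, rem=8, I/O yield, promote→Q0. Q0=[P2] Q1=[P3,P4] Q2=[]
t=16-18: P2@Q0 runs 2, rem=6, I/O yield, promote→Q0. Q0=[P2] Q1=[P3,P4] Q2=[]
t=18-20: P2@Q0 runs 2, rem=4, I/O yield, promote→Q0. Q0=[P2] Q1=[P3,P4] Q2=[]
t=20-22: P2@Q0 runs 2, rem=2, I/O yield, promote→Q0. Q0=[P2] Q1=[P3,P4] Q2=[]
t=22-24: P2@Q0 runs 2, rem=0, completes. Q0=[] Q1=[P3,P4] Q2=[]
t=24-27: P3@Q1 runs 3, rem=8, I/O yield, promote→Q0. Q0=[P3] Q1=[P4] Q2=[]
t=27-29: P3@Q0 runs 2, rem=6, quantum used, demote→Q1. Q0=[] Q1=[P4,P3] Q2=[]
t=29-35: P4@Q1 runs 6, rem=1, quantum used, demote→Q2. Q0=[] Q1=[P3] Q2=[P4]
t=35-38: P3@Q1 runs 3, rem=3, I/O yield, promote→Q0. Q0=[P3] Q1=[] Q2=[P4]
t=38-40: P3@Q0 runs 2, rem=1, quantum used, demote→Q1. Q0=[] Q1=[P3] Q2=[P4]
t=40-41: P3@Q1 runs 1, rem=0, completes. Q0=[] Q1=[] Q2=[P4]
t=41-42: P4@Q2 runs 1, rem=0, completes. Q0=[] Q1=[] Q2=[]

Answer: P1(0-2) P2(2-4) P3(4-6) P4(6-8) P1(8-10) P2(10-12) P1(12-14) P2(14-16) P2(16-18) P2(18-20) P2(20-22) P2(22-24) P3(24-27) P3(27-29) P4(29-35) P3(35-38) P3(38-40) P3(40-41) P4(41-42)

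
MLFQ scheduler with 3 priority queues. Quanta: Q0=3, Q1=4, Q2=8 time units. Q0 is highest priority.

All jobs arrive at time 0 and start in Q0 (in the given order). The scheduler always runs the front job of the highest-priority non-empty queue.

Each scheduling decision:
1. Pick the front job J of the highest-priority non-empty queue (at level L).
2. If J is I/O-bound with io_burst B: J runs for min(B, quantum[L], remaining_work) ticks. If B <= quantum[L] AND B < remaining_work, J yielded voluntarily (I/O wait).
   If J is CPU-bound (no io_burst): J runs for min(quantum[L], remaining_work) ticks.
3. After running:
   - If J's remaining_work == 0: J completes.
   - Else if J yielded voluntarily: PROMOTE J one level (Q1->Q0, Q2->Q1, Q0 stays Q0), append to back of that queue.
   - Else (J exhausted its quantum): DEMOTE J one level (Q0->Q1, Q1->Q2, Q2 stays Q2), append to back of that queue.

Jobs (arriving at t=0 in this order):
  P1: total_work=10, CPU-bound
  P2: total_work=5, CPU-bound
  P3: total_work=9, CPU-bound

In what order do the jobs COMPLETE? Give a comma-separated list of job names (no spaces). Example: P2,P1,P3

t=0-3: P1@Q0 runs 3, rem=7, quantum used, demote→Q1. Q0=[P2,P3] Q1=[P1] Q2=[]
t=3-6: P2@Q0 runs 3, rem=2, quantum used, demote→Q1. Q0=[P3] Q1=[P1,P2] Q2=[]
t=6-9: P3@Q0 runs 3, rem=6, quantum used, demote→Q1. Q0=[] Q1=[P1,P2,P3] Q2=[]
t=9-13: P1@Q1 runs 4, rem=3, quantum used, demote→Q2. Q0=[] Q1=[P2,P3] Q2=[P1]
t=13-15: P2@Q1 runs 2, rem=0, completes. Q0=[] Q1=[P3] Q2=[P1]
t=15-19: P3@Q1 runs 4, rem=2, quantum used, demote→Q2. Q0=[] Q1=[] Q2=[P1,P3]
t=19-22: P1@Q2 runs 3, rem=0, completes. Q0=[] Q1=[] Q2=[P3]
t=22-24: P3@Q2 runs 2, rem=0, completes. Q0=[] Q1=[] Q2=[]

Answer: P2,P1,P3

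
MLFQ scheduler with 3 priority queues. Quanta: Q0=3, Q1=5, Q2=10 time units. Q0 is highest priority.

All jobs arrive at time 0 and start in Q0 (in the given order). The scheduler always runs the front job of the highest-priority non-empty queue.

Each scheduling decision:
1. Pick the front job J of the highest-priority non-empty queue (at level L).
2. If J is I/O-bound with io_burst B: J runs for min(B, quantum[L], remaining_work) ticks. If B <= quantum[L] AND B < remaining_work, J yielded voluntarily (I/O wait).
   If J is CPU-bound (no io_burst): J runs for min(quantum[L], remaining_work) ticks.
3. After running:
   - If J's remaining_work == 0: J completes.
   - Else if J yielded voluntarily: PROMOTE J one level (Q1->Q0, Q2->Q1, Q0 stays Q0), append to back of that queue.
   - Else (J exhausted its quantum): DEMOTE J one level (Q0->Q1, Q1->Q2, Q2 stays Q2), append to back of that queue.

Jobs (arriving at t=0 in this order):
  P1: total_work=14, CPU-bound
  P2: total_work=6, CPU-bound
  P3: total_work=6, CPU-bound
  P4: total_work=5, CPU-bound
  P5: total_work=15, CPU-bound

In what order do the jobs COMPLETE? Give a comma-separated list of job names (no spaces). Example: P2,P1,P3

Answer: P2,P3,P4,P1,P5

Derivation:
t=0-3: P1@Q0 runs 3, rem=11, quantum used, demote→Q1. Q0=[P2,P3,P4,P5] Q1=[P1] Q2=[]
t=3-6: P2@Q0 runs 3, rem=3, quantum used, demote→Q1. Q0=[P3,P4,P5] Q1=[P1,P2] Q2=[]
t=6-9: P3@Q0 runs 3, rem=3, quantum used, demote→Q1. Q0=[P4,P5] Q1=[P1,P2,P3] Q2=[]
t=9-12: P4@Q0 runs 3, rem=2, quantum used, demote→Q1. Q0=[P5] Q1=[P1,P2,P3,P4] Q2=[]
t=12-15: P5@Q0 runs 3, rem=12, quantum used, demote→Q1. Q0=[] Q1=[P1,P2,P3,P4,P5] Q2=[]
t=15-20: P1@Q1 runs 5, rem=6, quantum used, demote→Q2. Q0=[] Q1=[P2,P3,P4,P5] Q2=[P1]
t=20-23: P2@Q1 runs 3, rem=0, completes. Q0=[] Q1=[P3,P4,P5] Q2=[P1]
t=23-26: P3@Q1 runs 3, rem=0, completes. Q0=[] Q1=[P4,P5] Q2=[P1]
t=26-28: P4@Q1 runs 2, rem=0, completes. Q0=[] Q1=[P5] Q2=[P1]
t=28-33: P5@Q1 runs 5, rem=7, quantum used, demote→Q2. Q0=[] Q1=[] Q2=[P1,P5]
t=33-39: P1@Q2 runs 6, rem=0, completes. Q0=[] Q1=[] Q2=[P5]
t=39-46: P5@Q2 runs 7, rem=0, completes. Q0=[] Q1=[] Q2=[]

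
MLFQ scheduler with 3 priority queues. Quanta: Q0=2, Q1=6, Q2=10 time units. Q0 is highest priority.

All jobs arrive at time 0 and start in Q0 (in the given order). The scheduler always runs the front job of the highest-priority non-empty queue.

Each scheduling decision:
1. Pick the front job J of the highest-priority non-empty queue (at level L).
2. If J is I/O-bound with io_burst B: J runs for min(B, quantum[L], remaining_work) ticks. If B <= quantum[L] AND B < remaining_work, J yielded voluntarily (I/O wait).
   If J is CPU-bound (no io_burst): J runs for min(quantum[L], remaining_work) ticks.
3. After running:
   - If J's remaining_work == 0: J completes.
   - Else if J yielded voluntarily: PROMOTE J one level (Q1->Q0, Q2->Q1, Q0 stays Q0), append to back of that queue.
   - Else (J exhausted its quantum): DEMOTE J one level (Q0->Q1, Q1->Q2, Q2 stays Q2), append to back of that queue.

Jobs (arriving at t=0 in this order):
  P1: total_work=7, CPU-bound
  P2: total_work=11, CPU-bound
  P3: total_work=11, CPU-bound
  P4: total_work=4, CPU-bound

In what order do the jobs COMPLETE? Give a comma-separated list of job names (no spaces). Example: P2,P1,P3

t=0-2: P1@Q0 runs 2, rem=5, quantum used, demote→Q1. Q0=[P2,P3,P4] Q1=[P1] Q2=[]
t=2-4: P2@Q0 runs 2, rem=9, quantum used, demote→Q1. Q0=[P3,P4] Q1=[P1,P2] Q2=[]
t=4-6: P3@Q0 runs 2, rem=9, quantum used, demote→Q1. Q0=[P4] Q1=[P1,P2,P3] Q2=[]
t=6-8: P4@Q0 runs 2, rem=2, quantum used, demote→Q1. Q0=[] Q1=[P1,P2,P3,P4] Q2=[]
t=8-13: P1@Q1 runs 5, rem=0, completes. Q0=[] Q1=[P2,P3,P4] Q2=[]
t=13-19: P2@Q1 runs 6, rem=3, quantum used, demote→Q2. Q0=[] Q1=[P3,P4] Q2=[P2]
t=19-25: P3@Q1 runs 6, rem=3, quantum used, demote→Q2. Q0=[] Q1=[P4] Q2=[P2,P3]
t=25-27: P4@Q1 runs 2, rem=0, completes. Q0=[] Q1=[] Q2=[P2,P3]
t=27-30: P2@Q2 runs 3, rem=0, completes. Q0=[] Q1=[] Q2=[P3]
t=30-33: P3@Q2 runs 3, rem=0, completes. Q0=[] Q1=[] Q2=[]

Answer: P1,P4,P2,P3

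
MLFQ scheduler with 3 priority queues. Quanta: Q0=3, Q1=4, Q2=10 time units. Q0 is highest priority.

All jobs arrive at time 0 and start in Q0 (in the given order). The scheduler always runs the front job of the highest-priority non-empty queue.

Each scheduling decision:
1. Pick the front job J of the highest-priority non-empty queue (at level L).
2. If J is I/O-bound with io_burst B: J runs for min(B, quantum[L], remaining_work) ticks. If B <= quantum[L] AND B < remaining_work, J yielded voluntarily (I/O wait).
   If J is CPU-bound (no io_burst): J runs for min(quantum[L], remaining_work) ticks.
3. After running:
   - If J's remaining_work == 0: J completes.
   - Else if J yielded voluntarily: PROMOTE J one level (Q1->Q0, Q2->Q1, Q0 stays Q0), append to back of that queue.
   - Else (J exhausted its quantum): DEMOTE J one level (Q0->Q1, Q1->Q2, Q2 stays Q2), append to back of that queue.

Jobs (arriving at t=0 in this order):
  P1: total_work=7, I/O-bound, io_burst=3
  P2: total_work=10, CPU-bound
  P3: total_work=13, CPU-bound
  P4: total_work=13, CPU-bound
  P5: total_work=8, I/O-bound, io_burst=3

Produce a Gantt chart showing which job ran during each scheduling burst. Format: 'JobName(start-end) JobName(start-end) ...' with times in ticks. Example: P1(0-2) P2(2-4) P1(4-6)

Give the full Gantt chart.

t=0-3: P1@Q0 runs 3, rem=4, I/O yield, promote→Q0. Q0=[P2,P3,P4,P5,P1] Q1=[] Q2=[]
t=3-6: P2@Q0 runs 3, rem=7, quantum used, demote→Q1. Q0=[P3,P4,P5,P1] Q1=[P2] Q2=[]
t=6-9: P3@Q0 runs 3, rem=10, quantum used, demote→Q1. Q0=[P4,P5,P1] Q1=[P2,P3] Q2=[]
t=9-12: P4@Q0 runs 3, rem=10, quantum used, demote→Q1. Q0=[P5,P1] Q1=[P2,P3,P4] Q2=[]
t=12-15: P5@Q0 runs 3, rem=5, I/O yield, promote→Q0. Q0=[P1,P5] Q1=[P2,P3,P4] Q2=[]
t=15-18: P1@Q0 runs 3, rem=1, I/O yield, promote→Q0. Q0=[P5,P1] Q1=[P2,P3,P4] Q2=[]
t=18-21: P5@Q0 runs 3, rem=2, I/O yield, promote→Q0. Q0=[P1,P5] Q1=[P2,P3,P4] Q2=[]
t=21-22: P1@Q0 runs 1, rem=0, completes. Q0=[P5] Q1=[P2,P3,P4] Q2=[]
t=22-24: P5@Q0 runs 2, rem=0, completes. Q0=[] Q1=[P2,P3,P4] Q2=[]
t=24-28: P2@Q1 runs 4, rem=3, quantum used, demote→Q2. Q0=[] Q1=[P3,P4] Q2=[P2]
t=28-32: P3@Q1 runs 4, rem=6, quantum used, demote→Q2. Q0=[] Q1=[P4] Q2=[P2,P3]
t=32-36: P4@Q1 runs 4, rem=6, quantum used, demote→Q2. Q0=[] Q1=[] Q2=[P2,P3,P4]
t=36-39: P2@Q2 runs 3, rem=0, completes. Q0=[] Q1=[] Q2=[P3,P4]
t=39-45: P3@Q2 runs 6, rem=0, completes. Q0=[] Q1=[] Q2=[P4]
t=45-51: P4@Q2 runs 6, rem=0, completes. Q0=[] Q1=[] Q2=[]

Answer: P1(0-3) P2(3-6) P3(6-9) P4(9-12) P5(12-15) P1(15-18) P5(18-21) P1(21-22) P5(22-24) P2(24-28) P3(28-32) P4(32-36) P2(36-39) P3(39-45) P4(45-51)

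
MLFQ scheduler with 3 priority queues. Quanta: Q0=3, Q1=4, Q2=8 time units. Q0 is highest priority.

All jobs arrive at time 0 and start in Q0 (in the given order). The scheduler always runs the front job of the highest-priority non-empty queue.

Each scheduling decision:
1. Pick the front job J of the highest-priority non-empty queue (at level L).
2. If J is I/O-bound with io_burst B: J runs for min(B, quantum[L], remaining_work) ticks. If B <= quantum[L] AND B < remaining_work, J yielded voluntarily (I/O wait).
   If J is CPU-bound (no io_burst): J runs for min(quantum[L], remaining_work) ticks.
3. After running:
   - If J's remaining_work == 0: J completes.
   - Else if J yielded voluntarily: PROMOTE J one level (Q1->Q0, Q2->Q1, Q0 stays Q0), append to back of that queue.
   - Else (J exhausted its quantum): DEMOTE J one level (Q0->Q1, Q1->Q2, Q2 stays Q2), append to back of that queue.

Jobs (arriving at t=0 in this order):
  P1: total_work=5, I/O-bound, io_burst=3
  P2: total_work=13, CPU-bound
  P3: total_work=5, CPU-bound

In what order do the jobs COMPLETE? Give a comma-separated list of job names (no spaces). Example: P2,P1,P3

Answer: P1,P3,P2

Derivation:
t=0-3: P1@Q0 runs 3, rem=2, I/O yield, promote→Q0. Q0=[P2,P3,P1] Q1=[] Q2=[]
t=3-6: P2@Q0 runs 3, rem=10, quantum used, demote→Q1. Q0=[P3,P1] Q1=[P2] Q2=[]
t=6-9: P3@Q0 runs 3, rem=2, quantum used, demote→Q1. Q0=[P1] Q1=[P2,P3] Q2=[]
t=9-11: P1@Q0 runs 2, rem=0, completes. Q0=[] Q1=[P2,P3] Q2=[]
t=11-15: P2@Q1 runs 4, rem=6, quantum used, demote→Q2. Q0=[] Q1=[P3] Q2=[P2]
t=15-17: P3@Q1 runs 2, rem=0, completes. Q0=[] Q1=[] Q2=[P2]
t=17-23: P2@Q2 runs 6, rem=0, completes. Q0=[] Q1=[] Q2=[]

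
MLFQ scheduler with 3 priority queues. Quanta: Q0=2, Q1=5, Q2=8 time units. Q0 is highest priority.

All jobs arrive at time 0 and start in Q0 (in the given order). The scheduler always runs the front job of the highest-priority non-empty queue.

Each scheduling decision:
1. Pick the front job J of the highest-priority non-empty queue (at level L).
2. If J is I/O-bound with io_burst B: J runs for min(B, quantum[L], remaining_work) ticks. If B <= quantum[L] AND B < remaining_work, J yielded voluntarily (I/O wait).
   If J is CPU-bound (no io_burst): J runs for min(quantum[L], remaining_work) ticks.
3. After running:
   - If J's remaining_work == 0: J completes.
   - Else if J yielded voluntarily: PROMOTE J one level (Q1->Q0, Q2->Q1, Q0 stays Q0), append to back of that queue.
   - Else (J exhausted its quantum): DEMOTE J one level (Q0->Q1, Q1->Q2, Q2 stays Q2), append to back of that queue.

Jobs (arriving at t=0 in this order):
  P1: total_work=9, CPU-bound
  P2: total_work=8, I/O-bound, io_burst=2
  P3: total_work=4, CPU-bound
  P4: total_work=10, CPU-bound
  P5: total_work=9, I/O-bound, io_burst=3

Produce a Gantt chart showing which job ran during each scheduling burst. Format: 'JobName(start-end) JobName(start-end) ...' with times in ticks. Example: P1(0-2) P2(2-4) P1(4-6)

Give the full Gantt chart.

t=0-2: P1@Q0 runs 2, rem=7, quantum used, demote→Q1. Q0=[P2,P3,P4,P5] Q1=[P1] Q2=[]
t=2-4: P2@Q0 runs 2, rem=6, I/O yield, promote→Q0. Q0=[P3,P4,P5,P2] Q1=[P1] Q2=[]
t=4-6: P3@Q0 runs 2, rem=2, quantum used, demote→Q1. Q0=[P4,P5,P2] Q1=[P1,P3] Q2=[]
t=6-8: P4@Q0 runs 2, rem=8, quantum used, demote→Q1. Q0=[P5,P2] Q1=[P1,P3,P4] Q2=[]
t=8-10: P5@Q0 runs 2, rem=7, quantum used, demote→Q1. Q0=[P2] Q1=[P1,P3,P4,P5] Q2=[]
t=10-12: P2@Q0 runs 2, rem=4, I/O yield, promote→Q0. Q0=[P2] Q1=[P1,P3,P4,P5] Q2=[]
t=12-14: P2@Q0 runs 2, rem=2, I/O yield, promote→Q0. Q0=[P2] Q1=[P1,P3,P4,P5] Q2=[]
t=14-16: P2@Q0 runs 2, rem=0, completes. Q0=[] Q1=[P1,P3,P4,P5] Q2=[]
t=16-21: P1@Q1 runs 5, rem=2, quantum used, demote→Q2. Q0=[] Q1=[P3,P4,P5] Q2=[P1]
t=21-23: P3@Q1 runs 2, rem=0, completes. Q0=[] Q1=[P4,P5] Q2=[P1]
t=23-28: P4@Q1 runs 5, rem=3, quantum used, demote→Q2. Q0=[] Q1=[P5] Q2=[P1,P4]
t=28-31: P5@Q1 runs 3, rem=4, I/O yield, promote→Q0. Q0=[P5] Q1=[] Q2=[P1,P4]
t=31-33: P5@Q0 runs 2, rem=2, quantum used, demote→Q1. Q0=[] Q1=[P5] Q2=[P1,P4]
t=33-35: P5@Q1 runs 2, rem=0, completes. Q0=[] Q1=[] Q2=[P1,P4]
t=35-37: P1@Q2 runs 2, rem=0, completes. Q0=[] Q1=[] Q2=[P4]
t=37-40: P4@Q2 runs 3, rem=0, completes. Q0=[] Q1=[] Q2=[]

Answer: P1(0-2) P2(2-4) P3(4-6) P4(6-8) P5(8-10) P2(10-12) P2(12-14) P2(14-16) P1(16-21) P3(21-23) P4(23-28) P5(28-31) P5(31-33) P5(33-35) P1(35-37) P4(37-40)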